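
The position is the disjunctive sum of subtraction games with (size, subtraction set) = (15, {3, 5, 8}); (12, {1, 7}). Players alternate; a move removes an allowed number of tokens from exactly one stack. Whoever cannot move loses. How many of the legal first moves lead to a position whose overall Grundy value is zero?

3

Stack A, S = {3, 5, 8}:
G(0) = 0
G(1) = mex{} = 0
G(2) = mex{} = 0
G(3) = mex{0} = 1
G(4) = mex{0} = 1
G(5) = mex{0,0} = 1
G(6) = mex{1,0} = 2
G(7) = mex{1,0} = 2
G(8) = mex{1,1,0} = 2
G(9) = mex{2,1,0} = 3
G(10) = mex{2,1,0} = 3
G(11) = mex{2,2,1} = 0
G(12) = mex{3,2,1} = 0
G(13) = mex{3,2,1} = 0
G(14) = mex{0,3,2} = 1
G(15) = mex{0,3,2} = 1
G_A(15) = 1.
Stack B, S = {1, 7}:
G(0) = 0
G(1) = mex{0} = 1
G(2) = mex{1} = 0
G(3) = mex{0} = 1
G(4) = mex{1} = 0
G(5) = mex{0} = 1
G(6) = mex{1} = 0
G(7) = mex{0,0} = 1
G(8) = mex{1,1} = 0
G(9) = mex{0,0} = 1
G(10) = mex{1,1} = 0
G(11) = mex{0,0} = 1
G(12) = mex{1,1} = 0
G_B(12) = 0.
Combined Grundy value = 1 ⊕ 0 = 1.
A winning move leaves total XOR = 0, i.e. changes one component's Grundy value g to g ⊕ X where X is the current total.
Stack A: need g' = 1⊕1 = 0. Options: 15−3→G=0, 15−5→G=3, 15−8→G=2. Hits: 1.
Stack B: need g' = 0⊕1 = 1. Options: 12−1→G=1, 12−7→G=1. Hits: 2.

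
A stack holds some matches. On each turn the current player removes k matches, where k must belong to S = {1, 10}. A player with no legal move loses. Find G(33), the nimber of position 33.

n :  0  1  2  3  4  5  6  7  8  9 10 11 12 13 14 15 16 17 18 19 20 21 22 23 24 25 26 27 28 29 30 31 32 33
G :  0  1  0  1  0  1  0  1  0  1  2  0  1  0  1  0  1  0  1  0  1  2  0  1  0  1  0  1  0  1  0  1  2  0

0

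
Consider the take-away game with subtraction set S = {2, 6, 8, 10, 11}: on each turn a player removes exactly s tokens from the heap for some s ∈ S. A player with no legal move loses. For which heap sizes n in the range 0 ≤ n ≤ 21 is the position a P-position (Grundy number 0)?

n :  0  1  2  3  4  5  6  7  8  9 10 11 12 13 14 15 16 17 18 19 20 21
G :  0  0  1  1  0  0  1  1  2  2  3  3  2  2  3  3  4  0  0  1  1  0
P-positions are exactly the n with G(n) = 0.

0, 1, 4, 5, 17, 18, 21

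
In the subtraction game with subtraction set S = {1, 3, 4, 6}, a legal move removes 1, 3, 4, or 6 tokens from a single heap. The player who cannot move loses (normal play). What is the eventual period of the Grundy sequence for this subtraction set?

7

n :  0  1  2  3  4  5  6  7  8  9 10 11 12 13 14 15
G :  0  1  0  1  2  3  2  0  1  0  1  2  3  2  0  1
G(n+7) = G(n) holds for n = 0,…,5 (a full window of length max(S) = 6), so the sequence is purely periodic with period 7.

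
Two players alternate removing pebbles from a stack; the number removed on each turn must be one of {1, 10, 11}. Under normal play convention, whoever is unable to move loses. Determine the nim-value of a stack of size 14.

2

G(0) = 0
G(1) = mex{0} = 1
G(2) = mex{1} = 0
G(3) = mex{0} = 1
G(4) = mex{1} = 0
G(5) = mex{0} = 1
G(6) = mex{1} = 0
G(7) = mex{0} = 1
G(8) = mex{1} = 0
G(9) = mex{0} = 1
G(10) = mex{1,0} = 2
G(11) = mex{2,1,0} = 3
G(12) = mex{3,0,1} = 2
G(13) = mex{2,1,0} = 3
G(14) = mex{3,0,1} = 2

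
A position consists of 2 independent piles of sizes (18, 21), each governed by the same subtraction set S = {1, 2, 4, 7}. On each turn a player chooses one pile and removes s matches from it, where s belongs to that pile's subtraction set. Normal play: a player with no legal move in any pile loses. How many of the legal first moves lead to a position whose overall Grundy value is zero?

0

All piles use S = {1, 2, 4, 7}:
n :  0  1  2  3  4  5  6  7  8  9 10 11 12 13 14 15 16 17 18 19 20 21
G :  0  1  2  0  1  2  0  1  2  0  1  2  0  1  2  0  1  2  0  1  2  0
Pile A: G(18) = 0.
Pile B: G(21) = 0.
Combined Grundy value = 0 ⊕ 0 = 0.
A winning move leaves total XOR = 0, i.e. changes one component's Grundy value g to g ⊕ X where X is the current total.
Pile A: target g' = 0⊕0 = 0, but every legal move changes the Grundy value (mex property), so 0 moves.
Pile B: target g' = 0⊕0 = 0, but every legal move changes the Grundy value (mex property), so 0 moves.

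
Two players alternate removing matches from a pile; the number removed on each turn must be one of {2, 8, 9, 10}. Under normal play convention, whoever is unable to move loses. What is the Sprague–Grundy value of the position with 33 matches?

G(0) = 0
G(1) = mex{} = 0
G(2) = mex{0} = 1
G(3) = mex{0} = 1
G(4) = mex{1} = 0
G(5) = mex{1} = 0
G(6) = mex{0} = 1
G(7) = mex{0} = 1
G(8) = mex{1,0} = 2
G(9) = mex{1,0,0} = 2
G(10) = mex{2,1,0,0} = 3
G(11) = mex{2,1,1,0} = 3
G(12) = mex{3,0,1,1} = 2
G(13) = mex{3,0,0,1} = 2
G(14) = mex{2,1,0,0} = 3
G(15) = mex{2,1,1,0} = 3
G(16) = mex{3,2,1,1} = 0
G(17) = mex{3,2,2,1} = 0
G(18) = mex{0,3,2,2} = 1
G(19) = mex{0,3,3,2} = 1
G(20) = mex{1,2,3,3} = 0
G(21) = mex{1,2,2,3} = 0
G(22) = mex{0,3,2,2} = 1
G(23) = mex{0,3,3,2} = 1
G(24) = mex{1,0,3,3} = 2
G(25) = mex{1,0,0,3} = 2
G(26) = mex{2,1,0,0} = 3
G(27) = mex{2,1,1,0} = 3
G(28) = mex{3,0,1,1} = 2
G(29) = mex{3,0,0,1} = 2
G(30) = mex{2,1,0,0} = 3
G(31) = mex{2,1,1,0} = 3
G(32) = mex{3,2,1,1} = 0
G(33) = mex{3,2,2,1} = 0

0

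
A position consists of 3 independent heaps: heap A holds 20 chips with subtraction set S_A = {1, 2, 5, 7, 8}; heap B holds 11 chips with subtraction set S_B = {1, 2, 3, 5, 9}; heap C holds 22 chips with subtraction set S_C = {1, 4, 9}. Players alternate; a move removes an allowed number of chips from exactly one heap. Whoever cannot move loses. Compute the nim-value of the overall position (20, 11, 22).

1

Heap A, S = {1, 2, 5, 7, 8}:
G(0) = 0
G(1) = mex{0} = 1
G(2) = mex{1,0} = 2
G(3) = mex{2,1} = 0
G(4) = mex{0,2} = 1
G(5) = mex{1,0,0} = 2
G(6) = mex{2,1,1} = 0
G(7) = mex{0,2,2,0} = 1
G(8) = mex{1,0,0,1,0} = 2
G(9) = mex{2,1,1,2,1} = 0
G(10) = mex{0,2,2,0,2} = 1
G(11) = mex{1,0,0,1,0} = 2
G(12) = mex{2,1,1,2,1} = 0
G(13) = mex{0,2,2,0,2} = 1
G(14) = mex{1,0,0,1,0} = 2
G(15) = mex{2,1,1,2,1} = 0
G(16) = mex{0,2,2,0,2} = 1
G(17) = mex{1,0,0,1,0} = 2
G(18) = mex{2,1,1,2,1} = 0
G(19) = mex{0,2,2,0,2} = 1
G(20) = mex{1,0,0,1,0} = 2
G_A(20) = 2.
Heap B, S = {1, 2, 3, 5, 9}:
G(0) = 0
G(1) = mex{0} = 1
G(2) = mex{1,0} = 2
G(3) = mex{2,1,0} = 3
G(4) = mex{3,2,1} = 0
G(5) = mex{0,3,2,0} = 1
G(6) = mex{1,0,3,1} = 2
G(7) = mex{2,1,0,2} = 3
G(8) = mex{3,2,1,3} = 0
G(9) = mex{0,3,2,0,0} = 1
G(10) = mex{1,0,3,1,1} = 2
G(11) = mex{2,1,0,2,2} = 3
G_B(11) = 3.
Heap C, S = {1, 4, 9}:
n :  0  1  2  3  4  5  6  7  8  9 10 11 12 13 14 15 16 17 18 19 20 21 22
G :  0  1  0  1  2  0  1  0  1  2  0  1  0  1  2  0  1  0  1  2  0  1  0
G_C(22) = 0.
Combined Grundy value = 2 ⊕ 3 ⊕ 0 = 1.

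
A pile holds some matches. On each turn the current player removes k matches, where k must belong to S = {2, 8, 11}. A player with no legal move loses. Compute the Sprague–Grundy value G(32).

G(0) = 0
G(1) = mex{} = 0
G(2) = mex{0} = 1
G(3) = mex{0} = 1
G(4) = mex{1} = 0
G(5) = mex{1} = 0
G(6) = mex{0} = 1
G(7) = mex{0} = 1
G(8) = mex{1,0} = 2
G(9) = mex{1,0} = 2
G(10) = mex{2,1} = 0
G(11) = mex{2,1,0} = 3
G(12) = mex{0,0,0} = 1
G(13) = mex{3,0,1} = 2
G(14) = mex{1,1,1} = 0
G(15) = mex{2,1,0} = 3
G(16) = mex{0,2,0} = 1
G(17) = mex{3,2,1} = 0
G(18) = mex{1,0,1} = 2
G(19) = mex{0,3,2} = 1
G(20) = mex{2,1,2} = 0
G(21) = mex{1,2,0} = 3
G(22) = mex{0,0,3} = 1
G(23) = mex{3,3,1} = 0
G(24) = mex{1,1,2} = 0
G(25) = mex{0,0,0} = 1
G(26) = mex{0,2,3} = 1
G(27) = mex{1,1,1} = 0
G(28) = mex{1,0,0} = 2
G(29) = mex{0,3,2} = 1
G(30) = mex{2,1,1} = 0
G(31) = mex{1,0,0} = 2
G(32) = mex{0,0,3} = 1

1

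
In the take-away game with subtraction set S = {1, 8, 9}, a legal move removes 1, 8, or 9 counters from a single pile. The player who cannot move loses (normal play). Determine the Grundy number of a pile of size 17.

1

n :  0  1  2  3  4  5  6  7  8  9 10 11 12 13 14 15 16 17
G :  0  1  0  1  0  1  0  1  2  3  2  3  2  3  2  3  0  1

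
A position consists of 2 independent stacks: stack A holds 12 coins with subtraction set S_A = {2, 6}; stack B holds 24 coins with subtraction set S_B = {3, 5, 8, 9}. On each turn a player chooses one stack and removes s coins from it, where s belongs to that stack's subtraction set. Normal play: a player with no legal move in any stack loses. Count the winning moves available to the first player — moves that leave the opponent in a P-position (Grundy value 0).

Stack A, S = {2, 6}:
n :  0  1  2  3  4  5  6  7  8  9 10 11 12
G :  0  0  1  1  0  0  1  1  0  0  1  1  0
G_A(12) = 0.
Stack B, S = {3, 5, 8, 9}:
n :  0  1  2  3  4  5  6  7  8  9 10 11 12 13 14 15 16 17 18 19 20 21 22 23 24
G :  0  0  0  1  1  1  2  2  2  3  3  3  0  0  0  1  1  1  2  2  2  3  3  3  0
G_B(24) = 0.
Combined Grundy value = 0 ⊕ 0 = 0.
A winning move leaves total XOR = 0, i.e. changes one component's Grundy value g to g ⊕ X where X is the current total.
Stack A: target g' = 0⊕0 = 0, but every legal move changes the Grundy value (mex property), so 0 moves.
Stack B: target g' = 0⊕0 = 0, but every legal move changes the Grundy value (mex property), so 0 moves.

0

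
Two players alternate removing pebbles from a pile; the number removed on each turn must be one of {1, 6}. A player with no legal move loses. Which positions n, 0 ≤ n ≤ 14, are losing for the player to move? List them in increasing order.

G(0) = 0
G(1) = mex{0} = 1
G(2) = mex{1} = 0
G(3) = mex{0} = 1
G(4) = mex{1} = 0
G(5) = mex{0} = 1
G(6) = mex{1,0} = 2
G(7) = mex{2,1} = 0
G(8) = mex{0,0} = 1
G(9) = mex{1,1} = 0
G(10) = mex{0,0} = 1
G(11) = mex{1,1} = 0
G(12) = mex{0,2} = 1
G(13) = mex{1,0} = 2
G(14) = mex{2,1} = 0
P-positions are exactly the n with G(n) = 0.

0, 2, 4, 7, 9, 11, 14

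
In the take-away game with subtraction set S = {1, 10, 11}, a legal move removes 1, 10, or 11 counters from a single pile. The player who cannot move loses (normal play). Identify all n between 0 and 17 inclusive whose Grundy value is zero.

n :  0  1  2  3  4  5  6  7  8  9 10 11 12 13 14 15 16 17
G :  0  1  0  1  0  1  0  1  0  1  2  3  2  3  2  3  2  3
P-positions are exactly the n with G(n) = 0.

0, 2, 4, 6, 8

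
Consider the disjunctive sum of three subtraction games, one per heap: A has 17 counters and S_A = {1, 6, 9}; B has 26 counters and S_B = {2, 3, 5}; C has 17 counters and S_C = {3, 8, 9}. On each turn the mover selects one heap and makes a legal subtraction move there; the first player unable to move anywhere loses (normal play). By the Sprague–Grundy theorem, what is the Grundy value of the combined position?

Heap A, S = {1, 6, 9}:
n :  0  1  2  3  4  5  6  7  8  9 10 11 12 13 14 15 16 17
G :  0  1  0  1  0  1  2  0  1  2  3  2  0  1  0  1  2  0
G_A(17) = 0.
Heap B, S = {2, 3, 5}:
G(0) = 0
G(1) = mex{} = 0
G(2) = mex{0} = 1
G(3) = mex{0,0} = 1
G(4) = mex{1,0} = 2
G(5) = mex{1,1,0} = 2
G(6) = mex{2,1,0} = 3
G(7) = mex{2,2,1} = 0
G(8) = mex{3,2,1} = 0
G(9) = mex{0,3,2} = 1
G(10) = mex{0,0,2} = 1
G(11) = mex{1,0,3} = 2
G(12) = mex{1,1,0} = 2
G(13) = mex{2,1,0} = 3
G(14) = mex{2,2,1} = 0
G(15) = mex{3,2,1} = 0
G(16) = mex{0,3,2} = 1
G(17) = mex{0,0,2} = 1
G(18) = mex{1,0,3} = 2
G(19) = mex{1,1,0} = 2
G(20) = mex{2,1,0} = 3
G(21) = mex{2,2,1} = 0
G(22) = mex{3,2,1} = 0
G(23) = mex{0,3,2} = 1
G(24) = mex{0,0,2} = 1
G(25) = mex{1,0,3} = 2
G(26) = mex{1,1,0} = 2
G_B(26) = 2.
Heap C, S = {3, 8, 9}:
G(0) = 0
G(1) = mex{} = 0
G(2) = mex{} = 0
G(3) = mex{0} = 1
G(4) = mex{0} = 1
G(5) = mex{0} = 1
G(6) = mex{1} = 0
G(7) = mex{1} = 0
G(8) = mex{1,0} = 2
G(9) = mex{0,0,0} = 1
G(10) = mex{0,0,0} = 1
G(11) = mex{2,1,0} = 3
G(12) = mex{1,1,1} = 0
G(13) = mex{1,1,1} = 0
G(14) = mex{3,0,1} = 2
G(15) = mex{0,0,0} = 1
G(16) = mex{0,2,0} = 1
G(17) = mex{2,1,2} = 0
G_C(17) = 0.
Combined Grundy value = 0 ⊕ 2 ⊕ 0 = 2.

2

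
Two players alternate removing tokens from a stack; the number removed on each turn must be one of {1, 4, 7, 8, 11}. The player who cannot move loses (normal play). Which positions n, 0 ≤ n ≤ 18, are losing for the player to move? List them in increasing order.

0, 2, 5, 14, 17

G(0) = 0
G(1) = mex{0} = 1
G(2) = mex{1} = 0
G(3) = mex{0} = 1
G(4) = mex{1,0} = 2
G(5) = mex{2,1} = 0
G(6) = mex{0,0} = 1
G(7) = mex{1,1,0} = 2
G(8) = mex{2,2,1,0} = 3
G(9) = mex{3,0,0,1} = 2
G(10) = mex{2,1,1,0} = 3
G(11) = mex{3,2,2,1,0} = 4
G(12) = mex{4,3,0,2,1} = 5
G(13) = mex{5,2,1,0,0} = 3
G(14) = mex{3,3,2,1,1} = 0
G(15) = mex{0,4,3,2,2} = 1
G(16) = mex{1,5,2,3,0} = 4
G(17) = mex{4,3,3,2,1} = 0
G(18) = mex{0,0,4,3,2} = 1
P-positions are exactly the n with G(n) = 0.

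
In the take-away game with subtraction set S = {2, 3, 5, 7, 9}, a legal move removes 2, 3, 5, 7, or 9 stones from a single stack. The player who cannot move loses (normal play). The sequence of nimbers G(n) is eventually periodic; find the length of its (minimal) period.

11

n :  0  1  2  3  4  5  6  7  8  9 10 11 12 13 14 15 16 17 18 19 20 21 22 23
G :  0  0  1  1  2  2  3  3  4  4  5  0  0  1  1  2  2  3  3  4  4  5  0  0
G(n+11) = G(n) holds for n = 0,…,8 (a full window of length max(S) = 9), so the sequence is purely periodic with period 11.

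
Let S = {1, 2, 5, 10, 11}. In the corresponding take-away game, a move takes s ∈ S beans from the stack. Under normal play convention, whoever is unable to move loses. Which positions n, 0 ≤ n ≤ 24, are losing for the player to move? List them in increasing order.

0, 3, 6, 9, 12, 15, 18, 21, 24

G(0) = 0
G(1) = mex{0} = 1
G(2) = mex{1,0} = 2
G(3) = mex{2,1} = 0
G(4) = mex{0,2} = 1
G(5) = mex{1,0,0} = 2
G(6) = mex{2,1,1} = 0
G(7) = mex{0,2,2} = 1
G(8) = mex{1,0,0} = 2
G(9) = mex{2,1,1} = 0
G(10) = mex{0,2,2,0} = 1
G(11) = mex{1,0,0,1,0} = 2
G(12) = mex{2,1,1,2,1} = 0
G(13) = mex{0,2,2,0,2} = 1
G(14) = mex{1,0,0,1,0} = 2
G(15) = mex{2,1,1,2,1} = 0
G(16) = mex{0,2,2,0,2} = 1
G(17) = mex{1,0,0,1,0} = 2
G(18) = mex{2,1,1,2,1} = 0
G(19) = mex{0,2,2,0,2} = 1
G(20) = mex{1,0,0,1,0} = 2
G(21) = mex{2,1,1,2,1} = 0
G(22) = mex{0,2,2,0,2} = 1
G(23) = mex{1,0,0,1,0} = 2
G(24) = mex{2,1,1,2,1} = 0
P-positions are exactly the n with G(n) = 0.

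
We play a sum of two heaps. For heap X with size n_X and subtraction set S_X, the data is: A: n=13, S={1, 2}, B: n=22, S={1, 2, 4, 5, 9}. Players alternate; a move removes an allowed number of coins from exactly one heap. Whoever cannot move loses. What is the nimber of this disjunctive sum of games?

2

Heap A, S = {1, 2}:
G(0) = 0
G(1) = mex{0} = 1
G(2) = mex{1,0} = 2
G(3) = mex{2,1} = 0
G(4) = mex{0,2} = 1
G(5) = mex{1,0} = 2
G(6) = mex{2,1} = 0
G(7) = mex{0,2} = 1
G(8) = mex{1,0} = 2
G(9) = mex{2,1} = 0
G(10) = mex{0,2} = 1
G(11) = mex{1,0} = 2
G(12) = mex{2,1} = 0
G(13) = mex{0,2} = 1
G_A(13) = 1.
Heap B, S = {1, 2, 4, 5, 9}:
n :  0  1  2  3  4  5  6  7  8  9 10 11 12 13 14 15 16 17 18 19 20 21 22
G :  0  1  2  0  1  2  0  1  2  3  4  5  3  0  1  2  0  1  2  0  1  2  3
G_B(22) = 3.
Combined Grundy value = 1 ⊕ 3 = 2.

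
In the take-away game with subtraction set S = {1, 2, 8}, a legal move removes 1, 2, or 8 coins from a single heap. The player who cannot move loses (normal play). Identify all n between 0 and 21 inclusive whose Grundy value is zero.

0, 3, 6, 9, 12, 15, 18, 21

n :  0  1  2  3  4  5  6  7  8  9 10 11 12 13 14 15 16 17 18 19 20 21
G :  0  1  2  0  1  2  0  1  2  0  1  2  0  1  2  0  1  2  0  1  2  0
P-positions are exactly the n with G(n) = 0.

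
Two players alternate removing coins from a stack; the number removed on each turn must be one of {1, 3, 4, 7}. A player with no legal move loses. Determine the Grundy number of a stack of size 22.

n :  0  1  2  3  4  5  6  7  8  9 10 11 12 13 14 15 16 17 18 19 20 21 22
G :  0  1  0  1  2  3  2  3  0  1  0  1  2  3  2  3  0  1  0  1  2  3  2

2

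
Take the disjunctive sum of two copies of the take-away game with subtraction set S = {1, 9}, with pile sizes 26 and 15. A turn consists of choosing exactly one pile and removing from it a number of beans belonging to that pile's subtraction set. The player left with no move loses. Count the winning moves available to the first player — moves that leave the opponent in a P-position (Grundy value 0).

All piles use S = {1, 9}:
n :  0  1  2  3  4  5  6  7  8  9 10 11 12 13 14 15 16 17 18 19 20 21 22 23 24 25 26
G :  0  1  0  1  0  1  0  1  0  1  0  1  0  1  0  1  0  1  0  1  0  1  0  1  0  1  0
Pile A: G(26) = 0.
Pile B: G(15) = 1.
Combined Grundy value = 0 ⊕ 1 = 1.
A winning move leaves total XOR = 0, i.e. changes one component's Grundy value g to g ⊕ X where X is the current total.
Pile A: need g' = 0⊕1 = 1. Options: 26−1→G=1, 26−9→G=1. Hits: 2.
Pile B: need g' = 1⊕1 = 0. Options: 15−1→G=0, 15−9→G=0. Hits: 2.

4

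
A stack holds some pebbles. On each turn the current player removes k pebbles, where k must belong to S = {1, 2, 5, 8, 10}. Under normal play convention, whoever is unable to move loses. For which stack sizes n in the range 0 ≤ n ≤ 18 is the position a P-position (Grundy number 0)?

n :  0  1  2  3  4  5  6  7  8  9 10 11 12 13 14 15 16 17 18
G :  0  1  2  0  1  2  0  1  2  0  1  2  0  1  2  0  1  2  0
P-positions are exactly the n with G(n) = 0.

0, 3, 6, 9, 12, 15, 18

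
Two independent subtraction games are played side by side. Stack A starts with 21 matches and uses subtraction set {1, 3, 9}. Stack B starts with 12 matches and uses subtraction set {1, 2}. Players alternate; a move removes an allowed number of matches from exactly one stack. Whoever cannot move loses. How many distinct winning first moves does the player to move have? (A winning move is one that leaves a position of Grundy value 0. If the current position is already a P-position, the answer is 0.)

4

Stack A, S = {1, 3, 9}:
n :  0  1  2  3  4  5  6  7  8  9 10 11 12 13 14 15 16 17 18 19 20 21
G :  0  1  0  1  0  1  0  1  0  1  0  1  0  1  0  1  0  1  0  1  0  1
G_A(21) = 1.
Stack B, S = {1, 2}:
n :  0  1  2  3  4  5  6  7  8  9 10 11 12
G :  0  1  2  0  1  2  0  1  2  0  1  2  0
G_B(12) = 0.
Combined Grundy value = 1 ⊕ 0 = 1.
A winning move leaves total XOR = 0, i.e. changes one component's Grundy value g to g ⊕ X where X is the current total.
Stack A: need g' = 1⊕1 = 0. Options: 21−1→G=0, 21−3→G=0, 21−9→G=0. Hits: 3.
Stack B: need g' = 0⊕1 = 1. Options: 12−1→G=2, 12−2→G=1. Hits: 1.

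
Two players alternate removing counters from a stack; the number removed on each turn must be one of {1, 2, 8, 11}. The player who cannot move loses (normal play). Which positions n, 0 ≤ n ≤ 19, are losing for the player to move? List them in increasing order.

n :  0  1  2  3  4  5  6  7  8  9 10 11 12 13 14 15 16 17 18 19
G :  0  1  2  0  1  2  0  1  2  0  1  2  0  1  2  0  1  2  0  1
P-positions are exactly the n with G(n) = 0.

0, 3, 6, 9, 12, 15, 18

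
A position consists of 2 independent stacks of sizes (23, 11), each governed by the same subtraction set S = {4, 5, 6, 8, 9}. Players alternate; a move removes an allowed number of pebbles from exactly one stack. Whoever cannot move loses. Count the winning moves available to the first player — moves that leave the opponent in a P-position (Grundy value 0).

All stacks use S = {4, 5, 6, 8, 9}:
n :  0  1  2  3  4  5  6  7  8  9 10 11 12 13 14 15 16 17 18 19 20 21 22 23
G :  0  0  0  0  1  1  1  1  2  2  2  2  3  0  0  0  0  1  1  1  1  2  2  2
Stack A: G(23) = 2.
Stack B: G(11) = 2.
Combined Grundy value = 2 ⊕ 2 = 0.
A winning move leaves total XOR = 0, i.e. changes one component's Grundy value g to g ⊕ X where X is the current total.
Stack A: target g' = 2⊕0 = 2, but every legal move changes the Grundy value (mex property), so 0 moves.
Stack B: target g' = 2⊕0 = 2, but every legal move changes the Grundy value (mex property), so 0 moves.

0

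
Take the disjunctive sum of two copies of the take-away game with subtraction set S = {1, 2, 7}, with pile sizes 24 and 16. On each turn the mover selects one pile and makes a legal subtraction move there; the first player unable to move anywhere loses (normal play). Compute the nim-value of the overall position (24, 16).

1

All piles use S = {1, 2, 7}:
n :  0  1  2  3  4  5  6  7  8  9 10 11 12 13 14 15 16 17 18 19 20 21 22 23 24
G :  0  1  2  0  1  2  0  1  2  0  1  2  0  1  2  0  1  2  0  1  2  0  1  2  0
Pile A: G(24) = 0.
Pile B: G(16) = 1.
Combined Grundy value = 0 ⊕ 1 = 1.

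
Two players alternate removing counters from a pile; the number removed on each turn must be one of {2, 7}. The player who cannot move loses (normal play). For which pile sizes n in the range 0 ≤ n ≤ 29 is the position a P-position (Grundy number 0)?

0, 1, 4, 5, 9, 10, 13, 14, 18, 19, 22, 23, 27, 28

G(0) = 0
G(1) = mex{} = 0
G(2) = mex{0} = 1
G(3) = mex{0} = 1
G(4) = mex{1} = 0
G(5) = mex{1} = 0
G(6) = mex{0} = 1
G(7) = mex{0,0} = 1
G(8) = mex{1,0} = 2
G(9) = mex{1,1} = 0
G(10) = mex{2,1} = 0
G(11) = mex{0,0} = 1
G(12) = mex{0,0} = 1
G(13) = mex{1,1} = 0
G(14) = mex{1,1} = 0
G(15) = mex{0,2} = 1
G(16) = mex{0,0} = 1
G(17) = mex{1,0} = 2
G(18) = mex{1,1} = 0
G(19) = mex{2,1} = 0
G(20) = mex{0,0} = 1
G(21) = mex{0,0} = 1
G(22) = mex{1,1} = 0
G(23) = mex{1,1} = 0
G(24) = mex{0,2} = 1
G(25) = mex{0,0} = 1
G(26) = mex{1,0} = 2
G(27) = mex{1,1} = 0
G(28) = mex{2,1} = 0
G(29) = mex{0,0} = 1
P-positions are exactly the n with G(n) = 0.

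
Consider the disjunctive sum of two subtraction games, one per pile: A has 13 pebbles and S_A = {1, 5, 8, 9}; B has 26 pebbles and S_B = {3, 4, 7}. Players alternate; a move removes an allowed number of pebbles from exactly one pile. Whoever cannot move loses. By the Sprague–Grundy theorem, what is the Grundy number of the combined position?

Pile A, S = {1, 5, 8, 9}:
G(0) = 0
G(1) = mex{0} = 1
G(2) = mex{1} = 0
G(3) = mex{0} = 1
G(4) = mex{1} = 0
G(5) = mex{0,0} = 1
G(6) = mex{1,1} = 0
G(7) = mex{0,0} = 1
G(8) = mex{1,1,0} = 2
G(9) = mex{2,0,1,0} = 3
G(10) = mex{3,1,0,1} = 2
G(11) = mex{2,0,1,0} = 3
G(12) = mex{3,1,0,1} = 2
G(13) = mex{2,2,1,0} = 3
G_A(13) = 3.
Pile B, S = {3, 4, 7}:
n :  0  1  2  3  4  5  6  7  8  9 10 11 12 13 14 15 16 17 18 19 20 21 22 23 24 25 26
G :  0  0  0  1  1  1  2  2  2  3  0  0  0  1  1  1  2  2  2  3  0  0  0  1  1  1  2
G_B(26) = 2.
Combined Grundy value = 3 ⊕ 2 = 1.

1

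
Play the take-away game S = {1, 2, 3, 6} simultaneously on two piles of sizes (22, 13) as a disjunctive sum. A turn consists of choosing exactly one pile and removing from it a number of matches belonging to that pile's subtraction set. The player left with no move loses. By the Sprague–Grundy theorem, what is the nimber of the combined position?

3

All piles use S = {1, 2, 3, 6}:
n :  0  1  2  3  4  5  6  7  8  9 10 11 12 13 14 15 16 17 18 19 20 21 22
G :  0  1  2  3  0  1  2  3  0  1  2  3  0  1  2  3  0  1  2  3  0  1  2
Pile A: G(22) = 2.
Pile B: G(13) = 1.
Combined Grundy value = 2 ⊕ 1 = 3.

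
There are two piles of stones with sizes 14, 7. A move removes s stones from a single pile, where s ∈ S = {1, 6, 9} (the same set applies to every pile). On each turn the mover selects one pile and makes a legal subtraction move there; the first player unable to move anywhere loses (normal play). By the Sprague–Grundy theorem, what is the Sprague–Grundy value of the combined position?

0

All piles use S = {1, 6, 9}:
G(0) = 0
G(1) = mex{0} = 1
G(2) = mex{1} = 0
G(3) = mex{0} = 1
G(4) = mex{1} = 0
G(5) = mex{0} = 1
G(6) = mex{1,0} = 2
G(7) = mex{2,1} = 0
G(8) = mex{0,0} = 1
G(9) = mex{1,1,0} = 2
G(10) = mex{2,0,1} = 3
G(11) = mex{3,1,0} = 2
G(12) = mex{2,2,1} = 0
G(13) = mex{0,0,0} = 1
G(14) = mex{1,1,1} = 0
Pile A: G(14) = 0.
Pile B: G(7) = 0.
Combined Grundy value = 0 ⊕ 0 = 0.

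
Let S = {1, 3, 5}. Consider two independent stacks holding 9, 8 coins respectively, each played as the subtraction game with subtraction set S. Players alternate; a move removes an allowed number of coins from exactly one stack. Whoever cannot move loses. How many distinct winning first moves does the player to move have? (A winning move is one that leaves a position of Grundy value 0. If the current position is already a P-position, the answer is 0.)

6

All stacks use S = {1, 3, 5}:
G(0) = 0
G(1) = mex{0} = 1
G(2) = mex{1} = 0
G(3) = mex{0,0} = 1
G(4) = mex{1,1} = 0
G(5) = mex{0,0,0} = 1
G(6) = mex{1,1,1} = 0
G(7) = mex{0,0,0} = 1
G(8) = mex{1,1,1} = 0
G(9) = mex{0,0,0} = 1
Stack A: G(9) = 1.
Stack B: G(8) = 0.
Combined Grundy value = 1 ⊕ 0 = 1.
A winning move leaves total XOR = 0, i.e. changes one component's Grundy value g to g ⊕ X where X is the current total.
Stack A: need g' = 1⊕1 = 0. Options: 9−1→G=0, 9−3→G=0, 9−5→G=0. Hits: 3.
Stack B: need g' = 0⊕1 = 1. Options: 8−1→G=1, 8−3→G=1, 8−5→G=1. Hits: 3.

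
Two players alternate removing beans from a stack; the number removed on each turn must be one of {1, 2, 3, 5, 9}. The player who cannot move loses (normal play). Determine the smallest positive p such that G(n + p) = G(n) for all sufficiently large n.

4

n :  0  1  2  3  4  5  6  7  8  9 10 11 12 13 14
G :  0  1  2  3  0  1  2  3  0  1  2  3  0  1  2
G(n+4) = G(n) holds for n = 0,…,8 (a full window of length max(S) = 9), so the sequence is purely periodic with period 4.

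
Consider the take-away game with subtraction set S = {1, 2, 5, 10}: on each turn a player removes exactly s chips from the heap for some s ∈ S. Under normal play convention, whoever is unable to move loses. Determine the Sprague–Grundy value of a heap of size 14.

G(0) = 0
G(1) = mex{0} = 1
G(2) = mex{1,0} = 2
G(3) = mex{2,1} = 0
G(4) = mex{0,2} = 1
G(5) = mex{1,0,0} = 2
G(6) = mex{2,1,1} = 0
G(7) = mex{0,2,2} = 1
G(8) = mex{1,0,0} = 2
G(9) = mex{2,1,1} = 0
G(10) = mex{0,2,2,0} = 1
G(11) = mex{1,0,0,1} = 2
G(12) = mex{2,1,1,2} = 0
G(13) = mex{0,2,2,0} = 1
G(14) = mex{1,0,0,1} = 2

2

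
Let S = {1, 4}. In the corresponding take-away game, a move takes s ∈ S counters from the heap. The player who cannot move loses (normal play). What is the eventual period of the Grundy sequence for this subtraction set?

5

n :  0  1  2  3  4  5  6  7  8  9 10 11 12 13 14
G :  0  1  0  1  2  0  1  0  1  2  0  1  0  1  2
G(n+5) = G(n) holds for n = 0,…,3 (a full window of length max(S) = 4), so the sequence is purely periodic with period 5.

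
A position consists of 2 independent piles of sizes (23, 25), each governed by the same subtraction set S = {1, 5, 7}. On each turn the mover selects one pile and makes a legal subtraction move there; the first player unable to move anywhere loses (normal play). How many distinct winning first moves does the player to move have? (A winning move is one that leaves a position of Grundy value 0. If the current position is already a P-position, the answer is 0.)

0

All piles use S = {1, 5, 7}:
G(0) = 0
G(1) = mex{0} = 1
G(2) = mex{1} = 0
G(3) = mex{0} = 1
G(4) = mex{1} = 0
G(5) = mex{0,0} = 1
G(6) = mex{1,1} = 0
G(7) = mex{0,0,0} = 1
G(8) = mex{1,1,1} = 0
G(9) = mex{0,0,0} = 1
G(10) = mex{1,1,1} = 0
G(11) = mex{0,0,0} = 1
G(12) = mex{1,1,1} = 0
G(13) = mex{0,0,0} = 1
G(14) = mex{1,1,1} = 0
G(15) = mex{0,0,0} = 1
G(16) = mex{1,1,1} = 0
G(17) = mex{0,0,0} = 1
G(18) = mex{1,1,1} = 0
G(19) = mex{0,0,0} = 1
G(20) = mex{1,1,1} = 0
G(21) = mex{0,0,0} = 1
G(22) = mex{1,1,1} = 0
G(23) = mex{0,0,0} = 1
G(24) = mex{1,1,1} = 0
G(25) = mex{0,0,0} = 1
Pile A: G(23) = 1.
Pile B: G(25) = 1.
Combined Grundy value = 1 ⊕ 1 = 0.
A winning move leaves total XOR = 0, i.e. changes one component's Grundy value g to g ⊕ X where X is the current total.
Pile A: target g' = 1⊕0 = 1, but every legal move changes the Grundy value (mex property), so 0 moves.
Pile B: target g' = 1⊕0 = 1, but every legal move changes the Grundy value (mex property), so 0 moves.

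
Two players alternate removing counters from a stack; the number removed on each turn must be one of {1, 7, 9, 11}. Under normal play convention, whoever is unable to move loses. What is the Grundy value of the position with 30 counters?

0

G(0) = 0
G(1) = mex{0} = 1
G(2) = mex{1} = 0
G(3) = mex{0} = 1
G(4) = mex{1} = 0
G(5) = mex{0} = 1
G(6) = mex{1} = 0
G(7) = mex{0,0} = 1
G(8) = mex{1,1} = 0
G(9) = mex{0,0,0} = 1
G(10) = mex{1,1,1} = 0
G(11) = mex{0,0,0,0} = 1
G(12) = mex{1,1,1,1} = 0
G(13) = mex{0,0,0,0} = 1
G(14) = mex{1,1,1,1} = 0
G(15) = mex{0,0,0,0} = 1
G(16) = mex{1,1,1,1} = 0
G(17) = mex{0,0,0,0} = 1
G(18) = mex{1,1,1,1} = 0
G(19) = mex{0,0,0,0} = 1
G(20) = mex{1,1,1,1} = 0
G(21) = mex{0,0,0,0} = 1
G(22) = mex{1,1,1,1} = 0
G(23) = mex{0,0,0,0} = 1
G(24) = mex{1,1,1,1} = 0
G(25) = mex{0,0,0,0} = 1
G(26) = mex{1,1,1,1} = 0
G(27) = mex{0,0,0,0} = 1
G(28) = mex{1,1,1,1} = 0
G(29) = mex{0,0,0,0} = 1
G(30) = mex{1,1,1,1} = 0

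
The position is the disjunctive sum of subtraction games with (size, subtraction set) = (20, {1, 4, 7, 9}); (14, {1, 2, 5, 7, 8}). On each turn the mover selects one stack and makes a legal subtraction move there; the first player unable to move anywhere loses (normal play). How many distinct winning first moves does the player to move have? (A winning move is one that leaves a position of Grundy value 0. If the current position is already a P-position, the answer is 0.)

Stack A, S = {1, 4, 7, 9}:
G(0) = 0
G(1) = mex{0} = 1
G(2) = mex{1} = 0
G(3) = mex{0} = 1
G(4) = mex{1,0} = 2
G(5) = mex{2,1} = 0
G(6) = mex{0,0} = 1
G(7) = mex{1,1,0} = 2
G(8) = mex{2,2,1} = 0
G(9) = mex{0,0,0,0} = 1
G(10) = mex{1,1,1,1} = 0
G(11) = mex{0,2,2,0} = 1
G(12) = mex{1,0,0,1} = 2
G(13) = mex{2,1,1,2} = 0
G(14) = mex{0,0,2,0} = 1
G(15) = mex{1,1,0,1} = 2
G(16) = mex{2,2,1,2} = 0
G(17) = mex{0,0,0,0} = 1
G(18) = mex{1,1,1,1} = 0
G(19) = mex{0,2,2,0} = 1
G(20) = mex{1,0,0,1} = 2
G_A(20) = 2.
Stack B, S = {1, 2, 5, 7, 8}:
n :  0  1  2  3  4  5  6  7  8  9 10 11 12 13 14
G :  0  1  2  0  1  2  0  1  2  0  1  2  0  1  2
G_B(14) = 2.
Combined Grundy value = 2 ⊕ 2 = 0.
A winning move leaves total XOR = 0, i.e. changes one component's Grundy value g to g ⊕ X where X is the current total.
Stack A: target g' = 2⊕0 = 2, but every legal move changes the Grundy value (mex property), so 0 moves.
Stack B: target g' = 2⊕0 = 2, but every legal move changes the Grundy value (mex property), so 0 moves.

0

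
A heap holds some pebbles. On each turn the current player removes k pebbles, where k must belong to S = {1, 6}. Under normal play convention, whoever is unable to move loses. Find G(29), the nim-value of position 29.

1

G(0) = 0
G(1) = mex{0} = 1
G(2) = mex{1} = 0
G(3) = mex{0} = 1
G(4) = mex{1} = 0
G(5) = mex{0} = 1
G(6) = mex{1,0} = 2
G(7) = mex{2,1} = 0
G(8) = mex{0,0} = 1
G(9) = mex{1,1} = 0
G(10) = mex{0,0} = 1
G(11) = mex{1,1} = 0
G(12) = mex{0,2} = 1
G(13) = mex{1,0} = 2
G(14) = mex{2,1} = 0
G(15) = mex{0,0} = 1
G(16) = mex{1,1} = 0
G(17) = mex{0,0} = 1
G(18) = mex{1,1} = 0
G(19) = mex{0,2} = 1
G(20) = mex{1,0} = 2
G(21) = mex{2,1} = 0
G(22) = mex{0,0} = 1
G(23) = mex{1,1} = 0
G(24) = mex{0,0} = 1
G(25) = mex{1,1} = 0
G(26) = mex{0,2} = 1
G(27) = mex{1,0} = 2
G(28) = mex{2,1} = 0
G(29) = mex{0,0} = 1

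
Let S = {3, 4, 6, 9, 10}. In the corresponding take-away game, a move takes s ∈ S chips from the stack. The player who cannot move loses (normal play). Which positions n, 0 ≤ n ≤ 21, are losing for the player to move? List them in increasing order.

0, 1, 2, 13, 14, 15

G(0) = 0
G(1) = mex{} = 0
G(2) = mex{} = 0
G(3) = mex{0} = 1
G(4) = mex{0,0} = 1
G(5) = mex{0,0} = 1
G(6) = mex{1,0,0} = 2
G(7) = mex{1,1,0} = 2
G(8) = mex{1,1,0} = 2
G(9) = mex{2,1,1,0} = 3
G(10) = mex{2,2,1,0,0} = 3
G(11) = mex{2,2,1,0,0} = 3
G(12) = mex{3,2,2,1,0} = 4
G(13) = mex{3,3,2,1,1} = 0
G(14) = mex{3,3,2,1,1} = 0
G(15) = mex{4,3,3,2,1} = 0
G(16) = mex{0,4,3,2,2} = 1
G(17) = mex{0,0,3,2,2} = 1
G(18) = mex{0,0,4,3,2} = 1
G(19) = mex{1,0,0,3,3} = 2
G(20) = mex{1,1,0,3,3} = 2
G(21) = mex{1,1,0,4,3} = 2
P-positions are exactly the n with G(n) = 0.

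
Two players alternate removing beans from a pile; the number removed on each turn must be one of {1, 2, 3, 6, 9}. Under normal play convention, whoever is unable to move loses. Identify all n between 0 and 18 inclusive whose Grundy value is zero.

n :  0  1  2  3  4  5  6  7  8  9 10 11 12 13 14 15 16 17 18
G :  0  1  2  3  0  1  2  3  0  1  2  3  0  1  2  3  0  1  2
P-positions are exactly the n with G(n) = 0.

0, 4, 8, 12, 16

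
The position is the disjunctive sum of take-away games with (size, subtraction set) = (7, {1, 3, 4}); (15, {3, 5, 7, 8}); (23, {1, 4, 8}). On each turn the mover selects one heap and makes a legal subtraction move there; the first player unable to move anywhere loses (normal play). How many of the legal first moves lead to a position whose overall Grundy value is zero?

Heap A, S = {1, 3, 4}:
G(0) = 0
G(1) = mex{0} = 1
G(2) = mex{1} = 0
G(3) = mex{0,0} = 1
G(4) = mex{1,1,0} = 2
G(5) = mex{2,0,1} = 3
G(6) = mex{3,1,0} = 2
G(7) = mex{2,2,1} = 0
G_A(7) = 0.
Heap B, S = {3, 5, 7, 8}:
n :  0  1  2  3  4  5  6  7  8  9 10 11 12 13 14 15
G :  0  0  0  1  1  1  2  2  2  3  3  0  0  0  1  1
G_B(15) = 1.
Heap C, S = {1, 4, 8}:
G(0) = 0
G(1) = mex{0} = 1
G(2) = mex{1} = 0
G(3) = mex{0} = 1
G(4) = mex{1,0} = 2
G(5) = mex{2,1} = 0
G(6) = mex{0,0} = 1
G(7) = mex{1,1} = 0
G(8) = mex{0,2,0} = 1
G(9) = mex{1,0,1} = 2
G(10) = mex{2,1,0} = 3
G(11) = mex{3,0,1} = 2
G(12) = mex{2,1,2} = 0
G(13) = mex{0,2,0} = 1
G(14) = mex{1,3,1} = 0
G(15) = mex{0,2,0} = 1
G(16) = mex{1,0,1} = 2
G(17) = mex{2,1,2} = 0
G(18) = mex{0,0,3} = 1
G(19) = mex{1,1,2} = 0
G(20) = mex{0,2,0} = 1
G(21) = mex{1,0,1} = 2
G(22) = mex{2,1,0} = 3
G(23) = mex{3,0,1} = 2
G_C(23) = 2.
Combined Grundy value = 0 ⊕ 1 ⊕ 2 = 3.
A winning move leaves total XOR = 0, i.e. changes one component's Grundy value g to g ⊕ X where X is the current total.
Heap A: need g' = 0⊕3 = 3. Options: 7−1→G=2, 7−3→G=2, 7−4→G=1. Hits: 0.
Heap B: need g' = 1⊕3 = 2. Options: 15−3→G=0, 15−5→G=3, 15−7→G=2, 15−8→G=2. Hits: 2.
Heap C: need g' = 2⊕3 = 1. Options: 23−1→G=3, 23−4→G=0, 23−8→G=1. Hits: 1.

3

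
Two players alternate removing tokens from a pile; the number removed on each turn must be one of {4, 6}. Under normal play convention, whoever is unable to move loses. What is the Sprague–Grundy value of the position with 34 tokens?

n :  0  1  2  3  4  5  6  7  8  9 10 11 12 13 14 15 16 17 18 19 20 21 22 23 24 25 26 27 28 29 30 31 32 33 34
G :  0  0  0  0  1  1  1  1  2  2  0  0  0  0  1  1  1  1  2  2  0  0  0  0  1  1  1  1  2  2  0  0  0  0  1

1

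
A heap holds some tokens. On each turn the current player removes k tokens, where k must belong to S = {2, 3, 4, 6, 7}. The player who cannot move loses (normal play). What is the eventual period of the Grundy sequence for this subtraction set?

9

G(0) = 0
G(1) = mex{} = 0
G(2) = mex{0} = 1
G(3) = mex{0,0} = 1
G(4) = mex{1,0,0} = 2
G(5) = mex{1,1,0} = 2
G(6) = mex{2,1,1,0} = 3
G(7) = mex{2,2,1,0,0} = 3
G(8) = mex{3,2,2,1,0} = 4
G(9) = mex{3,3,2,1,1} = 0
G(10) = mex{4,3,3,2,1} = 0
G(11) = mex{0,4,3,2,2} = 1
G(12) = mex{0,0,4,3,2} = 1
G(13) = mex{1,0,0,3,3} = 2
G(14) = mex{1,1,0,4,3} = 2
G(15) = mex{2,1,1,0,4} = 3
G(16) = mex{2,2,1,0,0} = 3
G(17) = mex{3,2,2,1,0} = 4
G(18) = mex{3,3,2,1,1} = 0
G(19) = mex{4,3,3,2,1} = 0
G(n+9) = G(n) holds for n = 0,…,6 (a full window of length max(S) = 7), so the sequence is purely periodic with period 9.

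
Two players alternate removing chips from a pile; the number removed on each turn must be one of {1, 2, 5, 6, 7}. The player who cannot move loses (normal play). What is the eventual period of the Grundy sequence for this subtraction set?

11

G(0) = 0
G(1) = mex{0} = 1
G(2) = mex{1,0} = 2
G(3) = mex{2,1} = 0
G(4) = mex{0,2} = 1
G(5) = mex{1,0,0} = 2
G(6) = mex{2,1,1,0} = 3
G(7) = mex{3,2,2,1,0} = 4
G(8) = mex{4,3,0,2,1} = 5
G(9) = mex{5,4,1,0,2} = 3
G(10) = mex{3,5,2,1,0} = 4
G(11) = mex{4,3,3,2,1} = 0
G(12) = mex{0,4,4,3,2} = 1
G(13) = mex{1,0,5,4,3} = 2
G(14) = mex{2,1,3,5,4} = 0
G(15) = mex{0,2,4,3,5} = 1
G(16) = mex{1,0,0,4,3} = 2
G(17) = mex{2,1,1,0,4} = 3
G(18) = mex{3,2,2,1,0} = 4
G(19) = mex{4,3,0,2,1} = 5
G(20) = mex{5,4,1,0,2} = 3
G(21) = mex{3,5,2,1,0} = 4
G(22) = mex{4,3,3,2,1} = 0
G(23) = mex{0,4,4,3,2} = 1
G(n+11) = G(n) holds for n = 0,…,6 (a full window of length max(S) = 7), so the sequence is purely periodic with period 11.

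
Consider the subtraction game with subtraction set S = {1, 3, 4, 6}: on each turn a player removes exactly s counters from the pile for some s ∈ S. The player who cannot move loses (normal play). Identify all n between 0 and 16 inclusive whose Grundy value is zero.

G(0) = 0
G(1) = mex{0} = 1
G(2) = mex{1} = 0
G(3) = mex{0,0} = 1
G(4) = mex{1,1,0} = 2
G(5) = mex{2,0,1} = 3
G(6) = mex{3,1,0,0} = 2
G(7) = mex{2,2,1,1} = 0
G(8) = mex{0,3,2,0} = 1
G(9) = mex{1,2,3,1} = 0
G(10) = mex{0,0,2,2} = 1
G(11) = mex{1,1,0,3} = 2
G(12) = mex{2,0,1,2} = 3
G(13) = mex{3,1,0,0} = 2
G(14) = mex{2,2,1,1} = 0
G(15) = mex{0,3,2,0} = 1
G(16) = mex{1,2,3,1} = 0
P-positions are exactly the n with G(n) = 0.

0, 2, 7, 9, 14, 16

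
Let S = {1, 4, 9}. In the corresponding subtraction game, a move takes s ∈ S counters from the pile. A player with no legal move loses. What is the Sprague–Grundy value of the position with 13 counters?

1

n :  0  1  2  3  4  5  6  7  8  9 10 11 12 13
G :  0  1  0  1  2  0  1  0  1  2  0  1  0  1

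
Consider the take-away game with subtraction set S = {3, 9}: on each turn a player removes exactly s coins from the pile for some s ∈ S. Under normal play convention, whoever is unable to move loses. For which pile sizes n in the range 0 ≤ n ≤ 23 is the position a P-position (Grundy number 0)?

0, 1, 2, 6, 7, 8, 12, 13, 14, 18, 19, 20

G(0) = 0
G(1) = mex{} = 0
G(2) = mex{} = 0
G(3) = mex{0} = 1
G(4) = mex{0} = 1
G(5) = mex{0} = 1
G(6) = mex{1} = 0
G(7) = mex{1} = 0
G(8) = mex{1} = 0
G(9) = mex{0,0} = 1
G(10) = mex{0,0} = 1
G(11) = mex{0,0} = 1
G(12) = mex{1,1} = 0
G(13) = mex{1,1} = 0
G(14) = mex{1,1} = 0
G(15) = mex{0,0} = 1
G(16) = mex{0,0} = 1
G(17) = mex{0,0} = 1
G(18) = mex{1,1} = 0
G(19) = mex{1,1} = 0
G(20) = mex{1,1} = 0
G(21) = mex{0,0} = 1
G(22) = mex{0,0} = 1
G(23) = mex{0,0} = 1
P-positions are exactly the n with G(n) = 0.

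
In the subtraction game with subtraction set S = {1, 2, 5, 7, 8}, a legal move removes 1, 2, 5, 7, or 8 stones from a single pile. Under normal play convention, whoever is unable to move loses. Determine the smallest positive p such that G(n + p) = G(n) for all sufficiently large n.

3

n :  0  1  2  3  4  5  6  7  8  9 10 11 12 13 14
G :  0  1  2  0  1  2  0  1  2  0  1  2  0  1  2
G(n+3) = G(n) holds for n = 0,…,7 (a full window of length max(S) = 8), so the sequence is purely periodic with period 3.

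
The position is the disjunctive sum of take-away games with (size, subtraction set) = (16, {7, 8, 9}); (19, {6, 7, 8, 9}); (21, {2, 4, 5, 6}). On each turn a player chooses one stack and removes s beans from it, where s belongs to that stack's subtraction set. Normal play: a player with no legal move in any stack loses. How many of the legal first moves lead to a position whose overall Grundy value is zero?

4

Stack A, S = {7, 8, 9}:
n :  0  1  2  3  4  5  6  7  8  9 10 11 12 13 14 15 16
G :  0  0  0  0  0  0  0  1  1  1  1  1  1  1  2  2  0
G_A(16) = 0.
Stack B, S = {6, 7, 8, 9}:
n :  0  1  2  3  4  5  6  7  8  9 10 11 12 13 14 15 16 17 18 19
G :  0  0  0  0  0  0  1  1  1  1  1  1  2  2  2  0  0  0  0  0
G_B(19) = 0.
Stack C, S = {2, 4, 5, 6}:
n :  0  1  2  3  4  5  6  7  8  9 10 11 12 13 14 15 16 17 18 19 20 21
G :  0  0  1  1  2  2  3  3  0  0  1  1  2  2  3  3  0  0  1  1  2  2
G_C(21) = 2.
Combined Grundy value = 0 ⊕ 0 ⊕ 2 = 2.
A winning move leaves total XOR = 0, i.e. changes one component's Grundy value g to g ⊕ X where X is the current total.
Stack A: need g' = 0⊕2 = 2. Options: 16−7→G=1, 16−8→G=1, 16−9→G=1. Hits: 0.
Stack B: need g' = 0⊕2 = 2. Options: 19−6→G=2, 19−7→G=2, 19−8→G=1, 19−9→G=1. Hits: 2.
Stack C: need g' = 2⊕2 = 0. Options: 21−2→G=1, 21−4→G=0, 21−5→G=0, 21−6→G=3. Hits: 2.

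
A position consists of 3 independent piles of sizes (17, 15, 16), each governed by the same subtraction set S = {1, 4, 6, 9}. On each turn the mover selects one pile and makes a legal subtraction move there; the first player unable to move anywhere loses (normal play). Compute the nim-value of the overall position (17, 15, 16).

1

All piles use S = {1, 4, 6, 9}:
n :  0  1  2  3  4  5  6  7  8  9 10 11 12 13 14 15 16 17
G :  0  1  0  1  2  0  1  0  1  2  0  1  0  1  2  0  1  0
Pile A: G(17) = 0.
Pile B: G(15) = 0.
Pile C: G(16) = 1.
Combined Grundy value = 0 ⊕ 0 ⊕ 1 = 1.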